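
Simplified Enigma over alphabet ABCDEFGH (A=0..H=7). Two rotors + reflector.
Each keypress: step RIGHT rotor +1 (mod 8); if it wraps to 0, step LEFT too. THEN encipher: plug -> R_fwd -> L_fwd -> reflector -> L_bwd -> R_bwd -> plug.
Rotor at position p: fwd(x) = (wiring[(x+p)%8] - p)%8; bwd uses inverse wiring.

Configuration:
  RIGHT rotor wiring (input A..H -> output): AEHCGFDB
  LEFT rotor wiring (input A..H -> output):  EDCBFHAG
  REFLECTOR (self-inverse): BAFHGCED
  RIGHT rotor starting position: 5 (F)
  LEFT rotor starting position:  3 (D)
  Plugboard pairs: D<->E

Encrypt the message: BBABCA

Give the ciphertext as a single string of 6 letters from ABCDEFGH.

Answer: DDBFBB

Derivation:
Char 1 ('B'): step: R->6, L=3; B->plug->B->R->D->L->F->refl->C->L'->B->R'->E->plug->D
Char 2 ('B'): step: R->7, L=3; B->plug->B->R->B->L->C->refl->F->L'->D->R'->E->plug->D
Char 3 ('A'): step: R->0, L->4 (L advanced); A->plug->A->R->A->L->B->refl->A->L'->E->R'->B->plug->B
Char 4 ('B'): step: R->1, L=4; B->plug->B->R->G->L->G->refl->E->L'->C->R'->F->plug->F
Char 5 ('C'): step: R->2, L=4; C->plug->C->R->E->L->A->refl->B->L'->A->R'->B->plug->B
Char 6 ('A'): step: R->3, L=4; A->plug->A->R->H->L->F->refl->C->L'->D->R'->B->plug->B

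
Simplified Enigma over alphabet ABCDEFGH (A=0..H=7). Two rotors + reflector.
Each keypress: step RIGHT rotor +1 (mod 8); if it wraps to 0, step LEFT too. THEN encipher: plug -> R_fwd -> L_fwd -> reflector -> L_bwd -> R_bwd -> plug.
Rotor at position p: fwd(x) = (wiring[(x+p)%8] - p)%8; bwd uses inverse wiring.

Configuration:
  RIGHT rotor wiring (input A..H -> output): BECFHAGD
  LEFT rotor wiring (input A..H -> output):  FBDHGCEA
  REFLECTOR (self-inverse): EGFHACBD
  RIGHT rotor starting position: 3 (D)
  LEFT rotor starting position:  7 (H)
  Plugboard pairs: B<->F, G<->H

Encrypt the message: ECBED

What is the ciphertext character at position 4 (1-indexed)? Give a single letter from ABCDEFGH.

Char 1 ('E'): step: R->4, L=7; E->plug->E->R->F->L->H->refl->D->L'->G->R'->G->plug->H
Char 2 ('C'): step: R->5, L=7; C->plug->C->R->G->L->D->refl->H->L'->F->R'->F->plug->B
Char 3 ('B'): step: R->6, L=7; B->plug->F->R->H->L->F->refl->C->L'->C->R'->H->plug->G
Char 4 ('E'): step: R->7, L=7; E->plug->E->R->G->L->D->refl->H->L'->F->R'->C->plug->C

C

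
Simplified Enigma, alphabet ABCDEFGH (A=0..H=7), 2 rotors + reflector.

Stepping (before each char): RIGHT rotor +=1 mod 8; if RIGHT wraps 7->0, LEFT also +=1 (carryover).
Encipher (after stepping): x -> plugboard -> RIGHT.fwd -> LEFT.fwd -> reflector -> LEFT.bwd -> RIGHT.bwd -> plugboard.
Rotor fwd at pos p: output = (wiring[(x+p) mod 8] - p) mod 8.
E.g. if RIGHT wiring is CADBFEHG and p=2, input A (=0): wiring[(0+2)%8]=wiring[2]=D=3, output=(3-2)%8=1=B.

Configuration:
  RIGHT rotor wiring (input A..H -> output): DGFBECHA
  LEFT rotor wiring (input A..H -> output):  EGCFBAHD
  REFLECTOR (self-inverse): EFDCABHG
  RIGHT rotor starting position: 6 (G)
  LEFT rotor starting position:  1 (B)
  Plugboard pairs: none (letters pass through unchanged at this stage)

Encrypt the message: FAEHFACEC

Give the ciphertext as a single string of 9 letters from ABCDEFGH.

Answer: BFFECEBDH

Derivation:
Char 1 ('F'): step: R->7, L=1; F->plug->F->R->F->L->G->refl->H->L'->E->R'->B->plug->B
Char 2 ('A'): step: R->0, L->2 (L advanced); A->plug->A->R->D->L->G->refl->H->L'->C->R'->F->plug->F
Char 3 ('E'): step: R->1, L=2; E->plug->E->R->B->L->D->refl->C->L'->G->R'->F->plug->F
Char 4 ('H'): step: R->2, L=2; H->plug->H->R->E->L->F->refl->B->L'->F->R'->E->plug->E
Char 5 ('F'): step: R->3, L=2; F->plug->F->R->A->L->A->refl->E->L'->H->R'->C->plug->C
Char 6 ('A'): step: R->4, L=2; A->plug->A->R->A->L->A->refl->E->L'->H->R'->E->plug->E
Char 7 ('C'): step: R->5, L=2; C->plug->C->R->D->L->G->refl->H->L'->C->R'->B->plug->B
Char 8 ('E'): step: R->6, L=2; E->plug->E->R->H->L->E->refl->A->L'->A->R'->D->plug->D
Char 9 ('C'): step: R->7, L=2; C->plug->C->R->H->L->E->refl->A->L'->A->R'->H->plug->H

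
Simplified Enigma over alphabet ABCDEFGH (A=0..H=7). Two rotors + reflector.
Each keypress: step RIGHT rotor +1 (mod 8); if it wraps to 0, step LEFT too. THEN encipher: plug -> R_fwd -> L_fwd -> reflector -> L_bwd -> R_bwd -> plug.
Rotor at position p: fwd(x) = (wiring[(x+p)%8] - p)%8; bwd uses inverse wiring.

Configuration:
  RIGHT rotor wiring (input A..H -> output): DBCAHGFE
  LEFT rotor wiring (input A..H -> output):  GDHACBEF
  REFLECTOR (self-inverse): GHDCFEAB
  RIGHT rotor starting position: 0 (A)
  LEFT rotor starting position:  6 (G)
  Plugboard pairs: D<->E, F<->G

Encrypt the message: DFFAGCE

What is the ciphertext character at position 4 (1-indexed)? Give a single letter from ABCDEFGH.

Char 1 ('D'): step: R->1, L=6; D->plug->E->R->F->L->C->refl->D->L'->H->R'->C->plug->C
Char 2 ('F'): step: R->2, L=6; F->plug->G->R->B->L->H->refl->B->L'->E->R'->D->plug->E
Char 3 ('F'): step: R->3, L=6; F->plug->G->R->G->L->E->refl->F->L'->D->R'->C->plug->C
Char 4 ('A'): step: R->4, L=6; A->plug->A->R->D->L->F->refl->E->L'->G->R'->G->plug->F

F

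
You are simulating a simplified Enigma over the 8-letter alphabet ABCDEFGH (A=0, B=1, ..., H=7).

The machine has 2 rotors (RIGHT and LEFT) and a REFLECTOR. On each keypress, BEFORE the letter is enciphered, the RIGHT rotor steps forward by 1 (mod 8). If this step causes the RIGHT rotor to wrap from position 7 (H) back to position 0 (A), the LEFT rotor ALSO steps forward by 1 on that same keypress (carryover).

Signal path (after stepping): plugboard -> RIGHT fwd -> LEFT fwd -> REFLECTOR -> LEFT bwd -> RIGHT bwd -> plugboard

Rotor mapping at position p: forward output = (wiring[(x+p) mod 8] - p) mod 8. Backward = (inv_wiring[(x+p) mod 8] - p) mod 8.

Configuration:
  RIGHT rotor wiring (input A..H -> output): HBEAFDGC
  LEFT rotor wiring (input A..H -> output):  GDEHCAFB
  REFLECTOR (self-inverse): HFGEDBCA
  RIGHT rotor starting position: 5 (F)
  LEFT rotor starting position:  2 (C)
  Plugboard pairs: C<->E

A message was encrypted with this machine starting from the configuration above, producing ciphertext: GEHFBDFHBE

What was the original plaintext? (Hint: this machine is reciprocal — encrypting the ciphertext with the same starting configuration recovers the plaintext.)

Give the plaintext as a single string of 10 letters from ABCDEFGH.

Answer: EDAADFGEDH

Derivation:
Char 1 ('G'): step: R->6, L=2; G->plug->G->R->H->L->B->refl->F->L'->B->R'->C->plug->E
Char 2 ('E'): step: R->7, L=2; E->plug->C->R->C->L->A->refl->H->L'->F->R'->D->plug->D
Char 3 ('H'): step: R->0, L->3 (L advanced); H->plug->H->R->C->L->F->refl->B->L'->H->R'->A->plug->A
Char 4 ('F'): step: R->1, L=3; F->plug->F->R->F->L->D->refl->E->L'->A->R'->A->plug->A
Char 5 ('B'): step: R->2, L=3; B->plug->B->R->G->L->A->refl->H->L'->B->R'->D->plug->D
Char 6 ('D'): step: R->3, L=3; D->plug->D->R->D->L->C->refl->G->L'->E->R'->F->plug->F
Char 7 ('F'): step: R->4, L=3; F->plug->F->R->F->L->D->refl->E->L'->A->R'->G->plug->G
Char 8 ('H'): step: R->5, L=3; H->plug->H->R->A->L->E->refl->D->L'->F->R'->C->plug->E
Char 9 ('B'): step: R->6, L=3; B->plug->B->R->E->L->G->refl->C->L'->D->R'->D->plug->D
Char 10 ('E'): step: R->7, L=3; E->plug->C->R->C->L->F->refl->B->L'->H->R'->H->plug->H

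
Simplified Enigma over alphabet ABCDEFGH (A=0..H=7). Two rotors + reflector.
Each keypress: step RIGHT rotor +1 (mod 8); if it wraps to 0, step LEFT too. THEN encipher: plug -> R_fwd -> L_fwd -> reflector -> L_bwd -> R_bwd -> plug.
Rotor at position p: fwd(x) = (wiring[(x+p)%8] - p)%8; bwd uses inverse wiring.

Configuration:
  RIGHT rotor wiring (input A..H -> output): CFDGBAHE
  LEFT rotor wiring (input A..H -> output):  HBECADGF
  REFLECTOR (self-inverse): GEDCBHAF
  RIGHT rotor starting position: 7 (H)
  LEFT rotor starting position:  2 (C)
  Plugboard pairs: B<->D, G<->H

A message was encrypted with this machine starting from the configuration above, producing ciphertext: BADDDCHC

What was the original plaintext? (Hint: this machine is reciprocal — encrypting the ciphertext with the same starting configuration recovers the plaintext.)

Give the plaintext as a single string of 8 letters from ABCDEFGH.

Char 1 ('B'): step: R->0, L->3 (L advanced); B->plug->D->R->G->L->G->refl->A->L'->C->R'->A->plug->A
Char 2 ('A'): step: R->1, L=3; A->plug->A->R->E->L->C->refl->D->L'->D->R'->G->plug->H
Char 3 ('D'): step: R->2, L=3; D->plug->B->R->E->L->C->refl->D->L'->D->R'->H->plug->G
Char 4 ('D'): step: R->3, L=3; D->plug->B->R->G->L->G->refl->A->L'->C->R'->G->plug->H
Char 5 ('D'): step: R->4, L=3; D->plug->B->R->E->L->C->refl->D->L'->D->R'->C->plug->C
Char 6 ('C'): step: R->5, L=3; C->plug->C->R->H->L->B->refl->E->L'->F->R'->D->plug->B
Char 7 ('H'): step: R->6, L=3; H->plug->G->R->D->L->D->refl->C->L'->E->R'->C->plug->C
Char 8 ('C'): step: R->7, L=3; C->plug->C->R->G->L->G->refl->A->L'->C->R'->F->plug->F

Answer: AHGHCBCF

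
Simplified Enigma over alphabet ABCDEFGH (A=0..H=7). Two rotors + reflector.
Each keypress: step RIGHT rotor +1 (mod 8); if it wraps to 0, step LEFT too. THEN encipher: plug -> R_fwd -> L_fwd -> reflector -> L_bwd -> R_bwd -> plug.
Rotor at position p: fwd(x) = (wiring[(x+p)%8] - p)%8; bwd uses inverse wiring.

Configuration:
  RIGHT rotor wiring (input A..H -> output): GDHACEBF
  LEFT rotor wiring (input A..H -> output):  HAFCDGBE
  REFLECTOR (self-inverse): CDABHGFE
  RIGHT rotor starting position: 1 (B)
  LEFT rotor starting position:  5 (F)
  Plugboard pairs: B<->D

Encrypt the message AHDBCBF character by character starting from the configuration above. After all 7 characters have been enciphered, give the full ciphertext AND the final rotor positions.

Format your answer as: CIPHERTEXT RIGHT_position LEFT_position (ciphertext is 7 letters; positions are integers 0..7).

Answer: FGHFGCH 0 6

Derivation:
Char 1 ('A'): step: R->2, L=5; A->plug->A->R->F->L->A->refl->C->L'->D->R'->F->plug->F
Char 2 ('H'): step: R->3, L=5; H->plug->H->R->E->L->D->refl->B->L'->A->R'->G->plug->G
Char 3 ('D'): step: R->4, L=5; D->plug->B->R->A->L->B->refl->D->L'->E->R'->H->plug->H
Char 4 ('B'): step: R->5, L=5; B->plug->D->R->B->L->E->refl->H->L'->C->R'->F->plug->F
Char 5 ('C'): step: R->6, L=5; C->plug->C->R->A->L->B->refl->D->L'->E->R'->G->plug->G
Char 6 ('B'): step: R->7, L=5; B->plug->D->R->A->L->B->refl->D->L'->E->R'->C->plug->C
Char 7 ('F'): step: R->0, L->6 (L advanced); F->plug->F->R->E->L->H->refl->E->L'->F->R'->H->plug->H
Final: ciphertext=FGHFGCH, RIGHT=0, LEFT=6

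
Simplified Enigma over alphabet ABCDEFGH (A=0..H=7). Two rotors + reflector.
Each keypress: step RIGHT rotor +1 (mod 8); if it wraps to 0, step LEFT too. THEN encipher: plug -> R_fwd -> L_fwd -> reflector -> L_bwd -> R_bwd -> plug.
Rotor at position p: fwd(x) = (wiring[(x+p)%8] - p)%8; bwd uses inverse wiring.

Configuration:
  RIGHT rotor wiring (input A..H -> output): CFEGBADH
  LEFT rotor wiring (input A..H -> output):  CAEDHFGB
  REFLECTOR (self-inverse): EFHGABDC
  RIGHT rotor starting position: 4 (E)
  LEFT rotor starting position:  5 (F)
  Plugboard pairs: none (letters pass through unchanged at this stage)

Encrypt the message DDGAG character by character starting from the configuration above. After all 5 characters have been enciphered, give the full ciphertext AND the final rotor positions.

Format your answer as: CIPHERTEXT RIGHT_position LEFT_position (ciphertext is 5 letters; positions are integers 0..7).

Answer: FABFC 1 6

Derivation:
Char 1 ('D'): step: R->5, L=5; D->plug->D->R->F->L->H->refl->C->L'->H->R'->F->plug->F
Char 2 ('D'): step: R->6, L=5; D->plug->D->R->H->L->C->refl->H->L'->F->R'->A->plug->A
Char 3 ('G'): step: R->7, L=5; G->plug->G->R->B->L->B->refl->F->L'->D->R'->B->plug->B
Char 4 ('A'): step: R->0, L->6 (L advanced); A->plug->A->R->C->L->E->refl->A->L'->A->R'->F->plug->F
Char 5 ('G'): step: R->1, L=6; G->plug->G->R->G->L->B->refl->F->L'->F->R'->C->plug->C
Final: ciphertext=FABFC, RIGHT=1, LEFT=6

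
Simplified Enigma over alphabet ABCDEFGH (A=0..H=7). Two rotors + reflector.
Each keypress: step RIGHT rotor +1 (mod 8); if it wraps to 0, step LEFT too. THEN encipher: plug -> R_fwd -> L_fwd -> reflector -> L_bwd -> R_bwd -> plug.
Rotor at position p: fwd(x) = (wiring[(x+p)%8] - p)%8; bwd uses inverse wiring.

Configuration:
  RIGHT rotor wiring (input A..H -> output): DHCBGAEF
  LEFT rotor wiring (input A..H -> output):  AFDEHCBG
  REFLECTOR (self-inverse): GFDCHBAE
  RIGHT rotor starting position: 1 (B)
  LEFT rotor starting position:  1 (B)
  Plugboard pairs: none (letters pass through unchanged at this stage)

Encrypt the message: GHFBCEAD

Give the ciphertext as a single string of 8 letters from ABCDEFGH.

Answer: EFHCFGEG

Derivation:
Char 1 ('G'): step: R->2, L=1; G->plug->G->R->B->L->C->refl->D->L'->C->R'->E->plug->E
Char 2 ('H'): step: R->3, L=1; H->plug->H->R->H->L->H->refl->E->L'->A->R'->F->plug->F
Char 3 ('F'): step: R->4, L=1; F->plug->F->R->D->L->G->refl->A->L'->F->R'->H->plug->H
Char 4 ('B'): step: R->5, L=1; B->plug->B->R->H->L->H->refl->E->L'->A->R'->C->plug->C
Char 5 ('C'): step: R->6, L=1; C->plug->C->R->F->L->A->refl->G->L'->D->R'->F->plug->F
Char 6 ('E'): step: R->7, L=1; E->plug->E->R->C->L->D->refl->C->L'->B->R'->G->plug->G
Char 7 ('A'): step: R->0, L->2 (L advanced); A->plug->A->R->D->L->A->refl->G->L'->G->R'->E->plug->E
Char 8 ('D'): step: R->1, L=2; D->plug->D->R->F->L->E->refl->H->L'->E->R'->G->plug->G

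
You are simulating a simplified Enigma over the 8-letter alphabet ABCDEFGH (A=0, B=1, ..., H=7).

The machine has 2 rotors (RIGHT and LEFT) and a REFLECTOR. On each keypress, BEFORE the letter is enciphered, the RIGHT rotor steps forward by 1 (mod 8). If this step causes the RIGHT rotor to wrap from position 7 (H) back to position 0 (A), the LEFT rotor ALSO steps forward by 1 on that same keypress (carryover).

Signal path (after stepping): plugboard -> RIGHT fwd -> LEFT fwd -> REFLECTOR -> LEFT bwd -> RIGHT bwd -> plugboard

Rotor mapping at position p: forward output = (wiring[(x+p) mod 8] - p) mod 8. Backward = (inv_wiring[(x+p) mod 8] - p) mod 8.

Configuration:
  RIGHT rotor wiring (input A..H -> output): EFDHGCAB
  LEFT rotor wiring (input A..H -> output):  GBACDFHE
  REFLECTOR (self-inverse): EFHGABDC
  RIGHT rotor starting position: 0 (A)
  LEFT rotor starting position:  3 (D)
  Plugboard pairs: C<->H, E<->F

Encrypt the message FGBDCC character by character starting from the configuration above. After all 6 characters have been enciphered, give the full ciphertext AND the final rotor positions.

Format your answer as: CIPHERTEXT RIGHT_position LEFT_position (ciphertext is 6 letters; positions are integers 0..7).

Answer: CDEBBD 6 3

Derivation:
Char 1 ('F'): step: R->1, L=3; F->plug->E->R->B->L->A->refl->E->L'->D->R'->H->plug->C
Char 2 ('G'): step: R->2, L=3; G->plug->G->R->C->L->C->refl->H->L'->A->R'->D->plug->D
Char 3 ('B'): step: R->3, L=3; B->plug->B->R->D->L->E->refl->A->L'->B->R'->F->plug->E
Char 4 ('D'): step: R->4, L=3; D->plug->D->R->F->L->D->refl->G->L'->G->R'->B->plug->B
Char 5 ('C'): step: R->5, L=3; C->plug->H->R->B->L->A->refl->E->L'->D->R'->B->plug->B
Char 6 ('C'): step: R->6, L=3; C->plug->H->R->E->L->B->refl->F->L'->H->R'->D->plug->D
Final: ciphertext=CDEBBD, RIGHT=6, LEFT=3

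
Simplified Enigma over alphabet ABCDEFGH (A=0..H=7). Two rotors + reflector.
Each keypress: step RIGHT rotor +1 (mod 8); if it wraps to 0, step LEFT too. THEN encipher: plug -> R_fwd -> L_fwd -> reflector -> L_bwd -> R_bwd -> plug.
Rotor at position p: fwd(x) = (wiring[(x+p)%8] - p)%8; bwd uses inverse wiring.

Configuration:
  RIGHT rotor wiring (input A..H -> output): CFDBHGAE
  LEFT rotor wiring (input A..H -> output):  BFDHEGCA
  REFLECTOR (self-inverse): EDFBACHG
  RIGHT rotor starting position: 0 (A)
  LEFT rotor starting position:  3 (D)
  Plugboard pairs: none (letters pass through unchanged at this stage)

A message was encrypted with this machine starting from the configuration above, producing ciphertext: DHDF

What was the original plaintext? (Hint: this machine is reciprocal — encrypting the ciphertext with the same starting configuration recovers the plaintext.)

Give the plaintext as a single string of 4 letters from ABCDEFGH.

Char 1 ('D'): step: R->1, L=3; D->plug->D->R->G->L->C->refl->F->L'->E->R'->A->plug->A
Char 2 ('H'): step: R->2, L=3; H->plug->H->R->D->L->H->refl->G->L'->F->R'->C->plug->C
Char 3 ('D'): step: R->3, L=3; D->plug->D->R->F->L->G->refl->H->L'->D->R'->C->plug->C
Char 4 ('F'): step: R->4, L=3; F->plug->F->R->B->L->B->refl->D->L'->C->R'->B->plug->B

Answer: ACCB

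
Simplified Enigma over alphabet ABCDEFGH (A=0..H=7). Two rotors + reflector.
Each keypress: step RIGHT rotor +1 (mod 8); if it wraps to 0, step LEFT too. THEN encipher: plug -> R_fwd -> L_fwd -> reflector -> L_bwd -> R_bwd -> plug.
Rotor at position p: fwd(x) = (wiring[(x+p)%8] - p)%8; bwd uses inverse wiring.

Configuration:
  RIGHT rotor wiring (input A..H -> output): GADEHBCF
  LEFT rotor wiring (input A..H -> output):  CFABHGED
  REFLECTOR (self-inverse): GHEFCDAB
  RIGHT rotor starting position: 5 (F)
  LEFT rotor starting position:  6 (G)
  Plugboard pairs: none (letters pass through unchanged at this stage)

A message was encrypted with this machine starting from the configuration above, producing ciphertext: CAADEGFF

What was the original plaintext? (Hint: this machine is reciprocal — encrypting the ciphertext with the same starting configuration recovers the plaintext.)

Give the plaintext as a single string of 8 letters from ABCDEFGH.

Answer: BHCCGEHE

Derivation:
Char 1 ('C'): step: R->6, L=6; C->plug->C->R->A->L->G->refl->A->L'->H->R'->B->plug->B
Char 2 ('A'): step: R->7, L=6; A->plug->A->R->G->L->B->refl->H->L'->D->R'->H->plug->H
Char 3 ('A'): step: R->0, L->7 (L advanced); A->plug->A->R->G->L->H->refl->B->L'->D->R'->C->plug->C
Char 4 ('D'): step: R->1, L=7; D->plug->D->R->G->L->H->refl->B->L'->D->R'->C->plug->C
Char 5 ('E'): step: R->2, L=7; E->plug->E->R->A->L->E->refl->C->L'->E->R'->G->plug->G
Char 6 ('G'): step: R->3, L=7; G->plug->G->R->F->L->A->refl->G->L'->C->R'->E->plug->E
Char 7 ('F'): step: R->4, L=7; F->plug->F->R->E->L->C->refl->E->L'->A->R'->H->plug->H
Char 8 ('F'): step: R->5, L=7; F->plug->F->R->G->L->H->refl->B->L'->D->R'->E->plug->E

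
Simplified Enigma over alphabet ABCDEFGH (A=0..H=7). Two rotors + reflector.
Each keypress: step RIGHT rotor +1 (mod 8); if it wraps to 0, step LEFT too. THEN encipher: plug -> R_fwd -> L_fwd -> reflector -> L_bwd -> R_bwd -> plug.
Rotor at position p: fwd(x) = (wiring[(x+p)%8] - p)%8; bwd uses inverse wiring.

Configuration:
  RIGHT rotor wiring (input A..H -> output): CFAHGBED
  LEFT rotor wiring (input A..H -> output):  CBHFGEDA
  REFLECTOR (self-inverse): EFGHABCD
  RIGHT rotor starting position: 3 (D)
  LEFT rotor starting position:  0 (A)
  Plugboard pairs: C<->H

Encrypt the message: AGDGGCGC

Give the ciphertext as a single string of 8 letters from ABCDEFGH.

Char 1 ('A'): step: R->4, L=0; A->plug->A->R->C->L->H->refl->D->L'->G->R'->E->plug->E
Char 2 ('G'): step: R->5, L=0; G->plug->G->R->C->L->H->refl->D->L'->G->R'->C->plug->H
Char 3 ('D'): step: R->6, L=0; D->plug->D->R->H->L->A->refl->E->L'->F->R'->B->plug->B
Char 4 ('G'): step: R->7, L=0; G->plug->G->R->C->L->H->refl->D->L'->G->R'->C->plug->H
Char 5 ('G'): step: R->0, L->1 (L advanced); G->plug->G->R->E->L->D->refl->H->L'->G->R'->E->plug->E
Char 6 ('C'): step: R->1, L=1; C->plug->H->R->B->L->G->refl->C->L'->F->R'->D->plug->D
Char 7 ('G'): step: R->2, L=1; G->plug->G->R->A->L->A->refl->E->L'->C->R'->E->plug->E
Char 8 ('C'): step: R->3, L=1; C->plug->H->R->F->L->C->refl->G->L'->B->R'->D->plug->D

Answer: EHBHEDED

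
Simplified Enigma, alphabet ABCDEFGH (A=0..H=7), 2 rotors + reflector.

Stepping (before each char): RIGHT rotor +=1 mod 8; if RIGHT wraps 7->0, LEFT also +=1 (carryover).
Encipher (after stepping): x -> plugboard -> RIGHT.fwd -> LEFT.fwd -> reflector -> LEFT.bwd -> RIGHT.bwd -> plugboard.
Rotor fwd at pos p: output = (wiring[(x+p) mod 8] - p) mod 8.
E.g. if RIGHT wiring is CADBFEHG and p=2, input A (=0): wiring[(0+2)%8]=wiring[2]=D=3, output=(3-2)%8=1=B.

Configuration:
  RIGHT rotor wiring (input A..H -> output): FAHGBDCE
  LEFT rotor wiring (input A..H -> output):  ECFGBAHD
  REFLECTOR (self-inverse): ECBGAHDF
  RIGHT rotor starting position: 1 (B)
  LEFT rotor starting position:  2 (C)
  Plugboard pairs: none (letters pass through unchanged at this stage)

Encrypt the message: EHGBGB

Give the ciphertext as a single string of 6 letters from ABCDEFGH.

Answer: GFDAFA

Derivation:
Char 1 ('E'): step: R->2, L=2; E->plug->E->R->A->L->D->refl->G->L'->D->R'->G->plug->G
Char 2 ('H'): step: R->3, L=2; H->plug->H->R->E->L->F->refl->H->L'->C->R'->F->plug->F
Char 3 ('G'): step: R->4, L=2; G->plug->G->R->D->L->G->refl->D->L'->A->R'->D->plug->D
Char 4 ('B'): step: R->5, L=2; B->plug->B->R->F->L->B->refl->C->L'->G->R'->A->plug->A
Char 5 ('G'): step: R->6, L=2; G->plug->G->R->D->L->G->refl->D->L'->A->R'->F->plug->F
Char 6 ('B'): step: R->7, L=2; B->plug->B->R->G->L->C->refl->B->L'->F->R'->A->plug->A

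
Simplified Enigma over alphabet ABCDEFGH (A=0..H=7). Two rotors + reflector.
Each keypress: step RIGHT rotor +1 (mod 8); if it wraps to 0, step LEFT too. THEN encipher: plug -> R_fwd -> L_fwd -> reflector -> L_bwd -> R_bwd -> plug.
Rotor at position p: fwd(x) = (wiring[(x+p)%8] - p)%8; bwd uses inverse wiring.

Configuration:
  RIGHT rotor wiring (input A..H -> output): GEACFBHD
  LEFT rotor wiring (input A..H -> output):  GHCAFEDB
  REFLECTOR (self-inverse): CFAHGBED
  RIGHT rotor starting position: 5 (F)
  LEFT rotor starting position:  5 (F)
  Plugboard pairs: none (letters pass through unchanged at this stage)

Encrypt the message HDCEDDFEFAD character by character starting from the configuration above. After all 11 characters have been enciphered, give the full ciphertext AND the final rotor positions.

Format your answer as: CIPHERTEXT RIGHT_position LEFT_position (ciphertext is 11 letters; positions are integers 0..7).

Char 1 ('H'): step: R->6, L=5; H->plug->H->R->D->L->B->refl->F->L'->F->R'->B->plug->B
Char 2 ('D'): step: R->7, L=5; D->plug->D->R->B->L->G->refl->E->L'->C->R'->G->plug->G
Char 3 ('C'): step: R->0, L->6 (L advanced); C->plug->C->R->A->L->F->refl->B->L'->D->R'->H->plug->H
Char 4 ('E'): step: R->1, L=6; E->plug->E->R->A->L->F->refl->B->L'->D->R'->A->plug->A
Char 5 ('D'): step: R->2, L=6; D->plug->D->R->H->L->G->refl->E->L'->E->R'->G->plug->G
Char 6 ('D'): step: R->3, L=6; D->plug->D->R->E->L->E->refl->G->L'->H->R'->A->plug->A
Char 7 ('F'): step: R->4, L=6; F->plug->F->R->A->L->F->refl->B->L'->D->R'->C->plug->C
Char 8 ('E'): step: R->5, L=6; E->plug->E->R->H->L->G->refl->E->L'->E->R'->A->plug->A
Char 9 ('F'): step: R->6, L=6; F->plug->F->R->E->L->E->refl->G->L'->H->R'->G->plug->G
Char 10 ('A'): step: R->7, L=6; A->plug->A->R->E->L->E->refl->G->L'->H->R'->B->plug->B
Char 11 ('D'): step: R->0, L->7 (L advanced); D->plug->D->R->C->L->A->refl->C->L'->A->R'->C->plug->C
Final: ciphertext=BGHAGACAGBC, RIGHT=0, LEFT=7

Answer: BGHAGACAGBC 0 7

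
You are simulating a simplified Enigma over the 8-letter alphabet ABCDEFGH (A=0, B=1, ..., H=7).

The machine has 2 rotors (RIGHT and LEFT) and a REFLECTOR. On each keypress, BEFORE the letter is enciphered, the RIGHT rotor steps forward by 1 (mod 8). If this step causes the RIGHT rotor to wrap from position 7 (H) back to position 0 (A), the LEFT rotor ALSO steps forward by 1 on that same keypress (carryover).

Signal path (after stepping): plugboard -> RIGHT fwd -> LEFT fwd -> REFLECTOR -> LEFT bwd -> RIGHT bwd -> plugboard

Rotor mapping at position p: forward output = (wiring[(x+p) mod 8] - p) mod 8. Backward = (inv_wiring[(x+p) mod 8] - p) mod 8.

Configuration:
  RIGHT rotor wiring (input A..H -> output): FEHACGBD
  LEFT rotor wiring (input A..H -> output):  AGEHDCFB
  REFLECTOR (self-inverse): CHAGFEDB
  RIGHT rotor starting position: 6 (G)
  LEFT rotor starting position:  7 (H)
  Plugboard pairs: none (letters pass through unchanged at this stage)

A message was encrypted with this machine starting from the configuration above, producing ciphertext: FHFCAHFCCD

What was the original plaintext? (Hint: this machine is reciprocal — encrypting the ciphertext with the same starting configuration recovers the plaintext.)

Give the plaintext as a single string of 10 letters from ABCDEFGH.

Char 1 ('F'): step: R->7, L=7; F->plug->F->R->D->L->F->refl->E->L'->F->R'->C->plug->C
Char 2 ('H'): step: R->0, L->0 (L advanced); H->plug->H->R->D->L->H->refl->B->L'->H->R'->C->plug->C
Char 3 ('F'): step: R->1, L=0; F->plug->F->R->A->L->A->refl->C->L'->F->R'->E->plug->E
Char 4 ('C'): step: R->2, L=0; C->plug->C->R->A->L->A->refl->C->L'->F->R'->A->plug->A
Char 5 ('A'): step: R->3, L=0; A->plug->A->R->F->L->C->refl->A->L'->A->R'->E->plug->E
Char 6 ('H'): step: R->4, L=0; H->plug->H->R->E->L->D->refl->G->L'->B->R'->E->plug->E
Char 7 ('F'): step: R->5, L=0; F->plug->F->R->C->L->E->refl->F->L'->G->R'->C->plug->C
Char 8 ('C'): step: R->6, L=0; C->plug->C->R->H->L->B->refl->H->L'->D->R'->A->plug->A
Char 9 ('C'): step: R->7, L=0; C->plug->C->R->F->L->C->refl->A->L'->A->R'->D->plug->D
Char 10 ('D'): step: R->0, L->1 (L advanced); D->plug->D->R->A->L->F->refl->E->L'->F->R'->A->plug->A

Answer: CCEAEECADA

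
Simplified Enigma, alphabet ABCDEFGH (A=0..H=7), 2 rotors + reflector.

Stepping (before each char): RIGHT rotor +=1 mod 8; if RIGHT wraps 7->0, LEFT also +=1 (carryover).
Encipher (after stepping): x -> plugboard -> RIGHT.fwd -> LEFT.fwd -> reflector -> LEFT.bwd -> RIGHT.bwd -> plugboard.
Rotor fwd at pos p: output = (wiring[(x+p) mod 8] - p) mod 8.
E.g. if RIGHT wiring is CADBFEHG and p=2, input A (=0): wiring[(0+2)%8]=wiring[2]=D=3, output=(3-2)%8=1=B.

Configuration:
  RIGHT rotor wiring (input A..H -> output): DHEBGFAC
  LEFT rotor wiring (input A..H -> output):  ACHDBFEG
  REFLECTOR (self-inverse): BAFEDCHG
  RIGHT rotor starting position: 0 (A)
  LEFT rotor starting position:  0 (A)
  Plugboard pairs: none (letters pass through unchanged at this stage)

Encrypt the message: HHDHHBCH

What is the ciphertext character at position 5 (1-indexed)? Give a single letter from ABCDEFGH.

Char 1 ('H'): step: R->1, L=0; H->plug->H->R->C->L->H->refl->G->L'->H->R'->F->plug->F
Char 2 ('H'): step: R->2, L=0; H->plug->H->R->F->L->F->refl->C->L'->B->R'->G->plug->G
Char 3 ('D'): step: R->3, L=0; D->plug->D->R->F->L->F->refl->C->L'->B->R'->H->plug->H
Char 4 ('H'): step: R->4, L=0; H->plug->H->R->F->L->F->refl->C->L'->B->R'->B->plug->B
Char 5 ('H'): step: R->5, L=0; H->plug->H->R->B->L->C->refl->F->L'->F->R'->C->plug->C

C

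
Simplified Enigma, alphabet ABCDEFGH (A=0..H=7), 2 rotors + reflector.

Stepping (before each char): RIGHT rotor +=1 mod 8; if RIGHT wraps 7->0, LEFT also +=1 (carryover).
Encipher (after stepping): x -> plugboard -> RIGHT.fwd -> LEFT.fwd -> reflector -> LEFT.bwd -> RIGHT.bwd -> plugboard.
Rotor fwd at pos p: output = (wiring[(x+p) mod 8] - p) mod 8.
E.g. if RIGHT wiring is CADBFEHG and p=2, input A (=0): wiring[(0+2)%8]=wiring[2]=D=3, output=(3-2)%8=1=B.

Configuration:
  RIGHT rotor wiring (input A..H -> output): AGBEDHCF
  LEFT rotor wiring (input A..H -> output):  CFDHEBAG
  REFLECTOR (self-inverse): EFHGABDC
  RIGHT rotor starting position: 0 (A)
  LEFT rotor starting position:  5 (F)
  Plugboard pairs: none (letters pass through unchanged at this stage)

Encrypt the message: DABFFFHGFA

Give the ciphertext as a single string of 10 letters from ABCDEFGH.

Answer: CGCBCBDCDG

Derivation:
Char 1 ('D'): step: R->1, L=5; D->plug->D->R->C->L->B->refl->F->L'->D->R'->C->plug->C
Char 2 ('A'): step: R->2, L=5; A->plug->A->R->H->L->H->refl->C->L'->G->R'->G->plug->G
Char 3 ('B'): step: R->3, L=5; B->plug->B->R->A->L->E->refl->A->L'->E->R'->C->plug->C
Char 4 ('F'): step: R->4, L=5; F->plug->F->R->C->L->B->refl->F->L'->D->R'->B->plug->B
Char 5 ('F'): step: R->5, L=5; F->plug->F->R->E->L->A->refl->E->L'->A->R'->C->plug->C
Char 6 ('F'): step: R->6, L=5; F->plug->F->R->G->L->C->refl->H->L'->H->R'->B->plug->B
Char 7 ('H'): step: R->7, L=5; H->plug->H->R->D->L->F->refl->B->L'->C->R'->D->plug->D
Char 8 ('G'): step: R->0, L->6 (L advanced); G->plug->G->R->C->L->E->refl->A->L'->B->R'->C->plug->C
Char 9 ('F'): step: R->1, L=6; F->plug->F->R->B->L->A->refl->E->L'->C->R'->D->plug->D
Char 10 ('A'): step: R->2, L=6; A->plug->A->R->H->L->D->refl->G->L'->G->R'->G->plug->G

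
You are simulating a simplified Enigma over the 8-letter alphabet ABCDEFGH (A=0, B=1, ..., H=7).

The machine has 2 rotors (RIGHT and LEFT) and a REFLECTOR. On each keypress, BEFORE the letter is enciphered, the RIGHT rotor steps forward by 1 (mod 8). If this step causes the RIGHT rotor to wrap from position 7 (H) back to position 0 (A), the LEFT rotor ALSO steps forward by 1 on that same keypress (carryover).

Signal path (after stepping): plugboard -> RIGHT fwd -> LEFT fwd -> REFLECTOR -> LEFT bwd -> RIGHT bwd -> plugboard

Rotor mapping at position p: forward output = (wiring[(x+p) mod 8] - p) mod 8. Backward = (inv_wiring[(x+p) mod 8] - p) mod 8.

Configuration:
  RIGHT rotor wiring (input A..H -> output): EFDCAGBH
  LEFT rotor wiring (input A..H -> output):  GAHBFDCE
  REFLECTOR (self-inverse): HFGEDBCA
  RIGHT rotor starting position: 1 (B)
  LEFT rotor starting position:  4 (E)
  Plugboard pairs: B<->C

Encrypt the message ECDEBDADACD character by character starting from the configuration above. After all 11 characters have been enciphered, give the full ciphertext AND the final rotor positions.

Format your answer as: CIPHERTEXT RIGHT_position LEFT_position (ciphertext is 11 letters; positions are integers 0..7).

Char 1 ('E'): step: R->2, L=4; E->plug->E->R->H->L->F->refl->B->L'->A->R'->B->plug->C
Char 2 ('C'): step: R->3, L=4; C->plug->B->R->F->L->E->refl->D->L'->G->R'->D->plug->D
Char 3 ('D'): step: R->4, L=4; D->plug->D->R->D->L->A->refl->H->L'->B->R'->F->plug->F
Char 4 ('E'): step: R->5, L=4; E->plug->E->R->A->L->B->refl->F->L'->H->R'->D->plug->D
Char 5 ('B'): step: R->6, L=4; B->plug->C->R->G->L->D->refl->E->L'->F->R'->E->plug->E
Char 6 ('D'): step: R->7, L=4; D->plug->D->R->E->L->C->refl->G->L'->C->R'->H->plug->H
Char 7 ('A'): step: R->0, L->5 (L advanced); A->plug->A->R->E->L->D->refl->E->L'->G->R'->F->plug->F
Char 8 ('D'): step: R->1, L=5; D->plug->D->R->H->L->A->refl->H->L'->C->R'->B->plug->C
Char 9 ('A'): step: R->2, L=5; A->plug->A->R->B->L->F->refl->B->L'->D->R'->H->plug->H
Char 10 ('C'): step: R->3, L=5; C->plug->B->R->F->L->C->refl->G->L'->A->R'->H->plug->H
Char 11 ('D'): step: R->4, L=5; D->plug->D->R->D->L->B->refl->F->L'->B->R'->F->plug->F
Final: ciphertext=CDFDEHFCHHF, RIGHT=4, LEFT=5

Answer: CDFDEHFCHHF 4 5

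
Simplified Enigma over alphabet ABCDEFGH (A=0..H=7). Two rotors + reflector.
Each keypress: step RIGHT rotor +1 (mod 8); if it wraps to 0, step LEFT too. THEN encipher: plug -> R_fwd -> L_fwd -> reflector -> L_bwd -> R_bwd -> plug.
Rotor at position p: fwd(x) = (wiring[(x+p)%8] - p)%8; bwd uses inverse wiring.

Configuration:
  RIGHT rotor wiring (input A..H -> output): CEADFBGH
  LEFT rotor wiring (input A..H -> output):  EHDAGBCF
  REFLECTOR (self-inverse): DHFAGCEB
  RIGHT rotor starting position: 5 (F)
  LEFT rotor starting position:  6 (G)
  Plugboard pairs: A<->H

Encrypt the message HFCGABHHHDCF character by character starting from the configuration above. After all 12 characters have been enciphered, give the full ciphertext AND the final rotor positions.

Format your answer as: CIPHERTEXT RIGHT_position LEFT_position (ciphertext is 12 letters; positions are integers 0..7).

Char 1 ('H'): step: R->6, L=6; H->plug->A->R->A->L->E->refl->G->L'->C->R'->E->plug->E
Char 2 ('F'): step: R->7, L=6; F->plug->F->R->G->L->A->refl->D->L'->H->R'->H->plug->A
Char 3 ('C'): step: R->0, L->7 (L advanced); C->plug->C->R->A->L->G->refl->E->L'->D->R'->D->plug->D
Char 4 ('G'): step: R->1, L=7; G->plug->G->R->G->L->C->refl->F->L'->B->R'->H->plug->A
Char 5 ('A'): step: R->2, L=7; A->plug->H->R->C->L->A->refl->D->L'->H->R'->D->plug->D
Char 6 ('B'): step: R->3, L=7; B->plug->B->R->C->L->A->refl->D->L'->H->R'->F->plug->F
Char 7 ('H'): step: R->4, L=7; H->plug->A->R->B->L->F->refl->C->L'->G->R'->E->plug->E
Char 8 ('H'): step: R->5, L=7; H->plug->A->R->E->L->B->refl->H->L'->F->R'->D->plug->D
Char 9 ('H'): step: R->6, L=7; H->plug->A->R->A->L->G->refl->E->L'->D->R'->H->plug->A
Char 10 ('D'): step: R->7, L=7; D->plug->D->R->B->L->F->refl->C->L'->G->R'->F->plug->F
Char 11 ('C'): step: R->0, L->0 (L advanced); C->plug->C->R->A->L->E->refl->G->L'->E->R'->B->plug->B
Char 12 ('F'): step: R->1, L=0; F->plug->F->R->F->L->B->refl->H->L'->B->R'->H->plug->A
Final: ciphertext=EADADFEDAFBA, RIGHT=1, LEFT=0

Answer: EADADFEDAFBA 1 0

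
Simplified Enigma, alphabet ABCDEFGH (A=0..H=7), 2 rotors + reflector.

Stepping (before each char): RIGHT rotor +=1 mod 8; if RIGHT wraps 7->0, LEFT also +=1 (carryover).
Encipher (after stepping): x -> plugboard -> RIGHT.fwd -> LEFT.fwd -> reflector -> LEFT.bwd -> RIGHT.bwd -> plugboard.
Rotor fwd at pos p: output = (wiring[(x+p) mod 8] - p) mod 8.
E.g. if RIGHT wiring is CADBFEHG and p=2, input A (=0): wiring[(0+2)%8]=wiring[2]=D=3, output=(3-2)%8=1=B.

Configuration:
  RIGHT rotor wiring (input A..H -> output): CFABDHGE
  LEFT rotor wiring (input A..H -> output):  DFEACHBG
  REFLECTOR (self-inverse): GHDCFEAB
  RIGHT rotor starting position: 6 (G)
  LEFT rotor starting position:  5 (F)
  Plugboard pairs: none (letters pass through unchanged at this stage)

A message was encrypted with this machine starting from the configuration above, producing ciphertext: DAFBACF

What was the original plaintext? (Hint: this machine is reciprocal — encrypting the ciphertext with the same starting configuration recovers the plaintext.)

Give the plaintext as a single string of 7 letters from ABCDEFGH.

Char 1 ('D'): step: R->7, L=5; D->plug->D->R->B->L->E->refl->F->L'->H->R'->H->plug->H
Char 2 ('A'): step: R->0, L->6 (L advanced); A->plug->A->R->C->L->F->refl->E->L'->G->R'->G->plug->G
Char 3 ('F'): step: R->1, L=6; F->plug->F->R->F->L->C->refl->D->L'->A->R'->C->plug->C
Char 4 ('B'): step: R->2, L=6; B->plug->B->R->H->L->B->refl->H->L'->D->R'->H->plug->H
Char 5 ('A'): step: R->3, L=6; A->plug->A->R->G->L->E->refl->F->L'->C->R'->G->plug->G
Char 6 ('C'): step: R->4, L=6; C->plug->C->R->C->L->F->refl->E->L'->G->R'->E->plug->E
Char 7 ('F'): step: R->5, L=6; F->plug->F->R->D->L->H->refl->B->L'->H->R'->C->plug->C

Answer: HGCHGEC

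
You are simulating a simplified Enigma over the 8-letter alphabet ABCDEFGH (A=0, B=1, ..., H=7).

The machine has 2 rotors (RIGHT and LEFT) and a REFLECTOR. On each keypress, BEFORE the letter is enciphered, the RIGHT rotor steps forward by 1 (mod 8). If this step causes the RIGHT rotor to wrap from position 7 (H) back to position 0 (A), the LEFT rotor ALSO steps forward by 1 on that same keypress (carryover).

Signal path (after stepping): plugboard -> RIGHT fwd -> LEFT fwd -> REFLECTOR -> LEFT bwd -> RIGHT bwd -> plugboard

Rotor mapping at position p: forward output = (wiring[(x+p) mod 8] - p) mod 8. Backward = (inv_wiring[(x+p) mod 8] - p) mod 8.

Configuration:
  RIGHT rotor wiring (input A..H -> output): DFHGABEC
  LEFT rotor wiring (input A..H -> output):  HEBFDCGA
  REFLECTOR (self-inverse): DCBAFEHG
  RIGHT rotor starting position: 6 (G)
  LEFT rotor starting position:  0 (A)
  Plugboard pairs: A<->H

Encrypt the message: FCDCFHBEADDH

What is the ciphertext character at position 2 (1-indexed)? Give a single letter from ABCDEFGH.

Char 1 ('F'): step: R->7, L=0; F->plug->F->R->B->L->E->refl->F->L'->D->R'->A->plug->H
Char 2 ('C'): step: R->0, L->1 (L advanced); C->plug->C->R->H->L->G->refl->H->L'->G->R'->D->plug->D

D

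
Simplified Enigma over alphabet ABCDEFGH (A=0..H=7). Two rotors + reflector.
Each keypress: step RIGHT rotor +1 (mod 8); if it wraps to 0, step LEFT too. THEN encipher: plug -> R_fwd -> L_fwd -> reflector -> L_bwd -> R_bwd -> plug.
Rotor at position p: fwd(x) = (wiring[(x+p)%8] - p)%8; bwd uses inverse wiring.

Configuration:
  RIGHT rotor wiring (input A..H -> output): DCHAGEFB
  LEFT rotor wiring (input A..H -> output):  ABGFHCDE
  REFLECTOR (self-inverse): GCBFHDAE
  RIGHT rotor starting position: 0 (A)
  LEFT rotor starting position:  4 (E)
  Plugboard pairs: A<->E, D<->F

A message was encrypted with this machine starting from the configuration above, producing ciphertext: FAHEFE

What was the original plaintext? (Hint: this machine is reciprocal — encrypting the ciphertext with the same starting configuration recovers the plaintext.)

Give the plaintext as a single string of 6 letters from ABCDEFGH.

Answer: GGFHEH

Derivation:
Char 1 ('F'): step: R->1, L=4; F->plug->D->R->F->L->F->refl->D->L'->A->R'->G->plug->G
Char 2 ('A'): step: R->2, L=4; A->plug->E->R->D->L->A->refl->G->L'->B->R'->G->plug->G
Char 3 ('H'): step: R->3, L=4; H->plug->H->R->E->L->E->refl->H->L'->C->R'->D->plug->F
Char 4 ('E'): step: R->4, L=4; E->plug->A->R->C->L->H->refl->E->L'->E->R'->H->plug->H
Char 5 ('F'): step: R->5, L=4; F->plug->D->R->G->L->C->refl->B->L'->H->R'->A->plug->E
Char 6 ('E'): step: R->6, L=4; E->plug->A->R->H->L->B->refl->C->L'->G->R'->H->plug->H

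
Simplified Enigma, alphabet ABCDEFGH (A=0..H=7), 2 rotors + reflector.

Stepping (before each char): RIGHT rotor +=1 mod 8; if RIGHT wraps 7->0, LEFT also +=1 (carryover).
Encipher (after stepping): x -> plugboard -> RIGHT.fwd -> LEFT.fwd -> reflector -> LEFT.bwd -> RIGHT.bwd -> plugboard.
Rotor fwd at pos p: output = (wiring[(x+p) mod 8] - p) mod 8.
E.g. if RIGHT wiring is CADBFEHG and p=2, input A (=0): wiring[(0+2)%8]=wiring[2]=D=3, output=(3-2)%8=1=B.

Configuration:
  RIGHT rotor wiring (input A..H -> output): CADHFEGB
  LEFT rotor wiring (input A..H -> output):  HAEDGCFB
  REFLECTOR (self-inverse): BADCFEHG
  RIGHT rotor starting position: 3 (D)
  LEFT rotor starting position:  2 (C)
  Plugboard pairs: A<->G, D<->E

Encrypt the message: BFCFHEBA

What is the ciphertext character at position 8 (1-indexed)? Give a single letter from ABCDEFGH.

Char 1 ('B'): step: R->4, L=2; B->plug->B->R->A->L->C->refl->D->L'->E->R'->F->plug->F
Char 2 ('F'): step: R->5, L=2; F->plug->F->R->G->L->F->refl->E->L'->C->R'->G->plug->A
Char 3 ('C'): step: R->6, L=2; C->plug->C->R->E->L->D->refl->C->L'->A->R'->A->plug->G
Char 4 ('F'): step: R->7, L=2; F->plug->F->R->G->L->F->refl->E->L'->C->R'->A->plug->G
Char 5 ('H'): step: R->0, L->3 (L advanced); H->plug->H->R->B->L->D->refl->C->L'->D->R'->C->plug->C
Char 6 ('E'): step: R->1, L=3; E->plug->D->R->E->L->G->refl->H->L'->C->R'->B->plug->B
Char 7 ('B'): step: R->2, L=3; B->plug->B->R->F->L->E->refl->F->L'->G->R'->H->plug->H
Char 8 ('A'): step: R->3, L=3; A->plug->G->R->F->L->E->refl->F->L'->G->R'->E->plug->D

D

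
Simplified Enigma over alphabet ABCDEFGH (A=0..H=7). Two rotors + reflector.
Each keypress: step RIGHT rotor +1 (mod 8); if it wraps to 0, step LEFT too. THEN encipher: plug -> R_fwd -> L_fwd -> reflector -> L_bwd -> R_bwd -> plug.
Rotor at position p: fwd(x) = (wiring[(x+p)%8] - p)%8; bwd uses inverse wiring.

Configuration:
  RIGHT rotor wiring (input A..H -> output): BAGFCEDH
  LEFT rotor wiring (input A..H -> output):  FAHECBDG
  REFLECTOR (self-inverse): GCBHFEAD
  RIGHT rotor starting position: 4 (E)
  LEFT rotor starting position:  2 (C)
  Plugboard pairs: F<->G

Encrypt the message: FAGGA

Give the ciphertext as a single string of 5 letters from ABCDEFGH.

Char 1 ('F'): step: R->5, L=2; F->plug->G->R->A->L->F->refl->E->L'->F->R'->H->plug->H
Char 2 ('A'): step: R->6, L=2; A->plug->A->R->F->L->E->refl->F->L'->A->R'->E->plug->E
Char 3 ('G'): step: R->7, L=2; G->plug->F->R->D->L->H->refl->D->L'->G->R'->E->plug->E
Char 4 ('G'): step: R->0, L->3 (L advanced); G->plug->F->R->E->L->D->refl->H->L'->B->R'->A->plug->A
Char 5 ('A'): step: R->1, L=3; A->plug->A->R->H->L->E->refl->F->L'->G->R'->G->plug->F

Answer: HEEAF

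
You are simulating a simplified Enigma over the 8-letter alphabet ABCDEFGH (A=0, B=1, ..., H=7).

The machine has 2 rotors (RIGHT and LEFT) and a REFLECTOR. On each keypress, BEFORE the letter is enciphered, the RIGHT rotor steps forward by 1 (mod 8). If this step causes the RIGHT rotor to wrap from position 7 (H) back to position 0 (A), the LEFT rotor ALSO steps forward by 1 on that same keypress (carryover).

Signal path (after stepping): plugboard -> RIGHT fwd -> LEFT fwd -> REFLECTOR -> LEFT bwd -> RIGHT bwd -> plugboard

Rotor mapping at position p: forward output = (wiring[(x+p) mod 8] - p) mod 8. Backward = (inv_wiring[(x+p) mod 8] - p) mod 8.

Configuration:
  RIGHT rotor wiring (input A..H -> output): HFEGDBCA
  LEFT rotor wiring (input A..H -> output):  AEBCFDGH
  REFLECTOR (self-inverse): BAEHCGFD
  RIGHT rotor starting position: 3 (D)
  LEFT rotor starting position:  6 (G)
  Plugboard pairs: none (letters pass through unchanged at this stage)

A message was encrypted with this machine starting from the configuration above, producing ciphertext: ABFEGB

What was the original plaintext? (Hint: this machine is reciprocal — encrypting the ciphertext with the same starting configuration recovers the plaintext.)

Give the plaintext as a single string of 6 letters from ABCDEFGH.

Char 1 ('A'): step: R->4, L=6; A->plug->A->R->H->L->F->refl->G->L'->D->R'->E->plug->E
Char 2 ('B'): step: R->5, L=6; B->plug->B->R->F->L->E->refl->C->L'->C->R'->D->plug->D
Char 3 ('F'): step: R->6, L=6; F->plug->F->R->A->L->A->refl->B->L'->B->R'->C->plug->C
Char 4 ('E'): step: R->7, L=6; E->plug->E->R->H->L->F->refl->G->L'->D->R'->H->plug->H
Char 5 ('G'): step: R->0, L->7 (L advanced); G->plug->G->R->C->L->F->refl->G->L'->F->R'->B->plug->B
Char 6 ('B'): step: R->1, L=7; B->plug->B->R->D->L->C->refl->E->L'->G->R'->H->plug->H

Answer: EDCHBH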